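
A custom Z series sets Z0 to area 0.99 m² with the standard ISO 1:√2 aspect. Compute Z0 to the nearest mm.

837 × 1183 mm

Let the short side be w mm. Then w · w√2 = 0.99 m² = 990,000 mm².
w² = 990,000/√2, so w ≈ 836.7 mm; long side = w√2 ≈ 1183.2 mm.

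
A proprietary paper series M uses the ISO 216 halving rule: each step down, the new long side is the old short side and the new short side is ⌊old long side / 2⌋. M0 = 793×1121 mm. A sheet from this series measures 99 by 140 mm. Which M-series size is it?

M0: 793 × 1121 mm
M1: 560 × 793 mm
M2: 396 × 560 mm
M3: 280 × 396 mm
M4: 198 × 280 mm
M5: 140 × 198 mm
M6: 99 × 140 mm
M7: 70 × 99 mm
→ matches M6.

M6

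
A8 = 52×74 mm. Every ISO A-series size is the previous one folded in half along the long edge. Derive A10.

26 × 37 mm

A9: ⌊74/2⌋ × 52 = 37 × 52 mm
A10: ⌊52/2⌋ × 37 = 26 × 37 mm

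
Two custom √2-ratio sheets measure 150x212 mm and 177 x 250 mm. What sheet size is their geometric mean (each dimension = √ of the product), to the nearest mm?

Short side: √(150 · 177) = √26550 ≈ 162.9 → 163 mm
Long side: √(212 · 250) = √53000 ≈ 230.2 → 230 mm

163 × 230 mm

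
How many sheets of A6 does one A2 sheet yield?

A2 = 420 × 594 mm; A6 = 105 × 148 mm.
Each halving step doubles the count; 4 steps from A2 to A6.
2^4 = 16.

16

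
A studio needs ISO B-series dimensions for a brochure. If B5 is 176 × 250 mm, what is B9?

44 × 62 mm

B6: ⌊250/2⌋ × 176 = 125 × 176 mm
B7: ⌊176/2⌋ × 125 = 88 × 125 mm
B8: ⌊125/2⌋ × 88 = 62 × 88 mm
B9: ⌊88/2⌋ × 62 = 44 × 62 mm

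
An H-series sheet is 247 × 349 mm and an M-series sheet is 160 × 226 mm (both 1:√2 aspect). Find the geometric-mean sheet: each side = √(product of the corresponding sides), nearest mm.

Short side: √(247 · 160) = √39520 ≈ 198.8 → 199 mm
Long side: √(349 · 226) = √78874 ≈ 280.8 → 281 mm

199 × 281 mm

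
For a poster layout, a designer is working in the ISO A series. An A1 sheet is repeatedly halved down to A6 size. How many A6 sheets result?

32

Each ISO step halves the sheet: 1 × A1 → 2 × A2 → 4 × A3 → 8 × A4 → …
From A1 to A6 is 5 halving steps: 2^5 = 32.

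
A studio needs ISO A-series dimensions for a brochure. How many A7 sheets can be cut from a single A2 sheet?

A2 = 420 × 594 mm; A7 = 74 × 105 mm.
Each halving step doubles the count; 5 steps from A2 to A7.
2^5 = 32.

32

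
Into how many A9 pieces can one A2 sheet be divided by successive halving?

Each ISO step halves the sheet: 1 × A2 → 2 × A3 → 4 × A4 → 8 × A5 → …
From A2 to A9 is 7 halving steps: 2^7 = 128.

128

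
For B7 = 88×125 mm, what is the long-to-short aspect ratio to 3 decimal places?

1.420

125 / 88 = 1.420
ISO 216 targets √2 ≈ 1.414; the +0.006 deviation is from mm rounding.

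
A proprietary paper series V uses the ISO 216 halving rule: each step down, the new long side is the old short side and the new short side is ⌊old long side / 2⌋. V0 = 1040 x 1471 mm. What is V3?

V1: ⌊1471/2⌋ × 1040 = 735 × 1040 mm
V2: ⌊1040/2⌋ × 735 = 520 × 735 mm
V3: ⌊735/2⌋ × 520 = 367 × 520 mm

367 × 520 mm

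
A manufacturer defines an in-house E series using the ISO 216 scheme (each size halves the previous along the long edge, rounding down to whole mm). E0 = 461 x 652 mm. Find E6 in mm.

E1: ⌊652/2⌋ × 461 = 326 × 461 mm
E2: ⌊461/2⌋ × 326 = 230 × 326 mm
E3: ⌊326/2⌋ × 230 = 163 × 230 mm
E4: ⌊230/2⌋ × 163 = 115 × 163 mm
E5: ⌊163/2⌋ × 115 = 81 × 115 mm
E6: ⌊115/2⌋ × 81 = 57 × 81 mm

57 × 81 mm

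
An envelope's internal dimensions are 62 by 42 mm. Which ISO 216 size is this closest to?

B9 (44 × 62 mm)

Aspect ratio 62/42 ≈ 1.476 (ISO target is √2 ≈ 1.414).
In the B-series (B0 = 1000 × 1414 mm): B9 = 44 × 62 mm.
Off by 2 mm total — nearest standard size.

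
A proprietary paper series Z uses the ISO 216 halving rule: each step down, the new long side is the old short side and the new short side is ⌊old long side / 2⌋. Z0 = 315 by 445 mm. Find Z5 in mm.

Z1: ⌊445/2⌋ × 315 = 222 × 315 mm
Z2: ⌊315/2⌋ × 222 = 157 × 222 mm
Z3: ⌊222/2⌋ × 157 = 111 × 157 mm
Z4: ⌊157/2⌋ × 111 = 78 × 111 mm
Z5: ⌊111/2⌋ × 78 = 55 × 78 mm

55 × 78 mm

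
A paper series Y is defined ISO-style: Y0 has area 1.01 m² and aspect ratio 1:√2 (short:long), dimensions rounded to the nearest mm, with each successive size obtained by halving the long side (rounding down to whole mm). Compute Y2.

Let Y0's short side be w mm. w · w√2 = 1.01 m² = 1,010,000 mm², so w ≈ 845.1 mm and w√2 ≈ 1195.1 mm → Y0 = 845 × 1195 mm.
Y1: ⌊1195/2⌋ × 845 = 597 × 845 mm
Y2: ⌊845/2⌋ × 597 = 422 × 597 mm

422 × 597 mm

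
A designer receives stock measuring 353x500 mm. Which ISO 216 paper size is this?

B3 (353 × 500 mm)

Aspect ratio 500/353 ≈ 1.416 — close to the ISO √2 ≈ 1.414.
In the B-series (B0 = 1000 × 1414 mm): B3 = 353 × 500 mm.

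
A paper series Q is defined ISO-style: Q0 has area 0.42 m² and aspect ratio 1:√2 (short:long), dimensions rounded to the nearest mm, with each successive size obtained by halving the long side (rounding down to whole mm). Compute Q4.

136 × 192 mm

Let Q0's short side be w mm. w · w√2 = 0.42 m² = 420,000 mm², so w ≈ 545.0 mm and w√2 ≈ 770.7 mm → Q0 = 545 × 771 mm.
Q1: ⌊771/2⌋ × 545 = 385 × 545 mm
Q2: ⌊545/2⌋ × 385 = 272 × 385 mm
Q3: ⌊385/2⌋ × 272 = 192 × 272 mm
Q4: ⌊272/2⌋ × 192 = 136 × 192 mm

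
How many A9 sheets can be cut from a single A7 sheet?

A7 = 74 × 105 mm; A9 = 37 × 52 mm.
Each halving step doubles the count; 2 steps from A7 to A9.
2^2 = 4.

4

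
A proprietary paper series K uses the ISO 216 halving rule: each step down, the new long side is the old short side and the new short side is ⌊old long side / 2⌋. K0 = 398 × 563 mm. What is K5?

K1: ⌊563/2⌋ × 398 = 281 × 398 mm
K2: ⌊398/2⌋ × 281 = 199 × 281 mm
K3: ⌊281/2⌋ × 199 = 140 × 199 mm
K4: ⌊199/2⌋ × 140 = 99 × 140 mm
K5: ⌊140/2⌋ × 99 = 70 × 99 mm

70 × 99 mm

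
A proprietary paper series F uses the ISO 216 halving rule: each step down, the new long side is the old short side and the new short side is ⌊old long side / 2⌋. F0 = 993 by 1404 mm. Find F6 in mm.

124 × 175 mm

F1: ⌊1404/2⌋ × 993 = 702 × 993 mm
F2: ⌊993/2⌋ × 702 = 496 × 702 mm
F3: ⌊702/2⌋ × 496 = 351 × 496 mm
F4: ⌊496/2⌋ × 351 = 248 × 351 mm
F5: ⌊351/2⌋ × 248 = 175 × 248 mm
F6: ⌊248/2⌋ × 175 = 124 × 175 mm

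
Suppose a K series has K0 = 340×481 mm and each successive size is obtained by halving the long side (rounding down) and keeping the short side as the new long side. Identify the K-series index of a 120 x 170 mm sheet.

K0: 340 × 481 mm
K1: 240 × 340 mm
K2: 170 × 240 mm
K3: 120 × 170 mm
K4: 85 × 120 mm
→ matches K3.

K3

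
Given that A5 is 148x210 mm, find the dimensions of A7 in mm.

74 × 105 mm

A6: ⌊210/2⌋ × 148 = 105 × 148 mm
A7: ⌊148/2⌋ × 105 = 74 × 105 mm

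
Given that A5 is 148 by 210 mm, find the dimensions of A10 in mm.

A6: ⌊210/2⌋ × 148 = 105 × 148 mm
A7: ⌊148/2⌋ × 105 = 74 × 105 mm
A8: ⌊105/2⌋ × 74 = 52 × 74 mm
A9: ⌊74/2⌋ × 52 = 37 × 52 mm
A10: ⌊52/2⌋ × 37 = 26 × 37 mm

26 × 37 mm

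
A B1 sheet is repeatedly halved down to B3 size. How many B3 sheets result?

B1 = 707 × 1000 mm; B3 = 353 × 500 mm.
Each halving step doubles the count; 2 steps from B1 to B3.
2^2 = 4.

4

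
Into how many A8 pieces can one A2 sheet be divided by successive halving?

A2 = 420 × 594 mm; A8 = 52 × 74 mm.
Each halving step doubles the count; 6 steps from A2 to A8.
2^6 = 64.

64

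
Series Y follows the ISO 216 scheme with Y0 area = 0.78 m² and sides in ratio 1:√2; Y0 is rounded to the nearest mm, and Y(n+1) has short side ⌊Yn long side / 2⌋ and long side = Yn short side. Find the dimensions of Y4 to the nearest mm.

Let Y0's short side be w mm. w · w√2 = 0.78 m² = 780,000 mm², so w ≈ 742.7 mm and w√2 ≈ 1050.3 mm → Y0 = 743 × 1050 mm.
Y1: ⌊1050/2⌋ × 743 = 525 × 743 mm
Y2: ⌊743/2⌋ × 525 = 371 × 525 mm
Y3: ⌊525/2⌋ × 371 = 262 × 371 mm
Y4: ⌊371/2⌋ × 262 = 185 × 262 mm

185 × 262 mm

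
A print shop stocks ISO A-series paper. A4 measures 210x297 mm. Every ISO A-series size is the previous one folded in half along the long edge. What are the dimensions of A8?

A5: ⌊297/2⌋ × 210 = 148 × 210 mm
A6: ⌊210/2⌋ × 148 = 105 × 148 mm
A7: ⌊148/2⌋ × 105 = 74 × 105 mm
A8: ⌊105/2⌋ × 74 = 52 × 74 mm

52 × 74 mm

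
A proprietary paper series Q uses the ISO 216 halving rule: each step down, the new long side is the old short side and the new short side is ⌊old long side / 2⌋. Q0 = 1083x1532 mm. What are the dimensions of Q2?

Q1: ⌊1532/2⌋ × 1083 = 766 × 1083 mm
Q2: ⌊1083/2⌋ × 766 = 541 × 766 mm

541 × 766 mm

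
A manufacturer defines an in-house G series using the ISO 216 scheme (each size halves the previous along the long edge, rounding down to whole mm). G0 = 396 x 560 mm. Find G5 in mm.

G1: ⌊560/2⌋ × 396 = 280 × 396 mm
G2: ⌊396/2⌋ × 280 = 198 × 280 mm
G3: ⌊280/2⌋ × 198 = 140 × 198 mm
G4: ⌊198/2⌋ × 140 = 99 × 140 mm
G5: ⌊140/2⌋ × 99 = 70 × 99 mm

70 × 99 mm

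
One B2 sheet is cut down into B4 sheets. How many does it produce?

4

B2 = 500 × 707 mm; B4 = 250 × 353 mm.
Each halving step doubles the count; 2 steps from B2 to B4.
2^2 = 4.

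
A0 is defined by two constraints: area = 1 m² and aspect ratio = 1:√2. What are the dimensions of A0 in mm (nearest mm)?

Let the short side be w mm. Then the long side is w√2 and w · w√2 = 10⁶ mm².
w² = 10⁶/√2, so w = 1000 / 2^(1/4) ≈ 840.9 mm; long side = 1000 · 2^(1/4) ≈ 1189.2 mm.

841 × 1189 mm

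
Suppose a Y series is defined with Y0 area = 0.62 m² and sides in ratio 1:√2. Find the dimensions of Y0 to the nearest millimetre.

Let the short side be w mm. Then w · w√2 = 0.62 m² = 620,000 mm².
w² = 620,000/√2, so w ≈ 662.1 mm; long side = w√2 ≈ 936.4 mm.

662 × 936 mm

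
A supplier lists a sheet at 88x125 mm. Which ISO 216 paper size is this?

B7 (88 × 125 mm)

Aspect ratio 125/88 ≈ 1.420 — close to the ISO √2 ≈ 1.414.
In the B-series (B0 = 1000 × 1414 mm): B7 = 88 × 125 mm.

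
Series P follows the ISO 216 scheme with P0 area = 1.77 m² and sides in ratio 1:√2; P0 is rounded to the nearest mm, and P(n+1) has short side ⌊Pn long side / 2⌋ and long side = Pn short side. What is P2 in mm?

Let P0's short side be w mm. w · w√2 = 1.77 m² = 1,770,000 mm², so w ≈ 1118.7 mm and w√2 ≈ 1582.1 mm → P0 = 1119 × 1582 mm.
P1: ⌊1582/2⌋ × 1119 = 791 × 1119 mm
P2: ⌊1119/2⌋ × 791 = 559 × 791 mm

559 × 791 mm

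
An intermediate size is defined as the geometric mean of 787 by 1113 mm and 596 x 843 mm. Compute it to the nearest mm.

Short side: √(787 · 596) = √469052 ≈ 684.9 → 685 mm
Long side: √(1113 · 843) = √938259 ≈ 968.6 → 969 mm

685 × 969 mm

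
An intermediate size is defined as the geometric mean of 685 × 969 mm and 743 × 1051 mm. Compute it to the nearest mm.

Short side: √(685 · 743) = √508955 ≈ 713.4 → 713 mm
Long side: √(969 · 1051) = √1018419 ≈ 1009.2 → 1009 mm

713 × 1009 mm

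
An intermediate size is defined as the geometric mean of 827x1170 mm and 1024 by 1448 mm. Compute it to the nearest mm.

Short side: √(827 · 1024) = √846848 ≈ 920.2 → 920 mm
Long side: √(1170 · 1448) = √1694160 ≈ 1301.6 → 1302 mm

920 × 1302 mm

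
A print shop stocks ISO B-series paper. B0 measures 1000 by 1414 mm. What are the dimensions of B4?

B1: ⌊1414/2⌋ × 1000 = 707 × 1000 mm
B2: ⌊1000/2⌋ × 707 = 500 × 707 mm
B3: ⌊707/2⌋ × 500 = 353 × 500 mm
B4: ⌊500/2⌋ × 353 = 250 × 353 mm

250 × 353 mm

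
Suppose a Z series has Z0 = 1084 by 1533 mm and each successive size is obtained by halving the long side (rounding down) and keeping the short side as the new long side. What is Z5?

Z1: ⌊1533/2⌋ × 1084 = 766 × 1084 mm
Z2: ⌊1084/2⌋ × 766 = 542 × 766 mm
Z3: ⌊766/2⌋ × 542 = 383 × 542 mm
Z4: ⌊542/2⌋ × 383 = 271 × 383 mm
Z5: ⌊383/2⌋ × 271 = 191 × 271 mm

191 × 271 mm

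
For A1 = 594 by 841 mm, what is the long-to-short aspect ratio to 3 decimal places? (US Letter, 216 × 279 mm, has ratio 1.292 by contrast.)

1.416

841 / 594 = 1.416
ISO 216 targets √2 ≈ 1.414; the +0.002 deviation is from mm rounding.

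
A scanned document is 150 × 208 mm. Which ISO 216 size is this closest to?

Aspect ratio 208/150 ≈ 1.387 (ISO target is √2 ≈ 1.414).
In the A-series (A0 area = 1 m²): A5 = 148 × 210 mm.
Off by 4 mm total — nearest standard size.

A5 (148 × 210 mm)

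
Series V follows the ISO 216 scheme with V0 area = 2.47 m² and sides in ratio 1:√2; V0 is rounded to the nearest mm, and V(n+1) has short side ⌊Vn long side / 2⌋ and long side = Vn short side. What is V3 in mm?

Let V0's short side be w mm. w · w√2 = 2.47 m² = 2,470,000 mm², so w ≈ 1321.6 mm and w√2 ≈ 1869.0 mm → V0 = 1322 × 1869 mm.
V1: ⌊1869/2⌋ × 1322 = 934 × 1322 mm
V2: ⌊1322/2⌋ × 934 = 661 × 934 mm
V3: ⌊934/2⌋ × 661 = 467 × 661 mm

467 × 661 mm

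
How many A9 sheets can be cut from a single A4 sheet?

Each ISO step halves the sheet: 1 × A4 → 2 × A5 → 4 × A6 → 8 × A7 → …
From A4 to A9 is 5 halving steps: 2^5 = 32.

32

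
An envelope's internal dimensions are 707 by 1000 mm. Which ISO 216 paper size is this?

B1 (707 × 1000 mm)

Aspect ratio 1000/707 ≈ 1.414 — close to the ISO √2 ≈ 1.414.
In the B-series (B0 = 1000 × 1414 mm): B1 = 707 × 1000 mm.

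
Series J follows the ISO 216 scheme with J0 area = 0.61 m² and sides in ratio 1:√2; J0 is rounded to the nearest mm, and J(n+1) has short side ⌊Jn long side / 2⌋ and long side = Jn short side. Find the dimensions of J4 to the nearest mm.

164 × 232 mm

Let J0's short side be w mm. w · w√2 = 0.61 m² = 610,000 mm², so w ≈ 656.8 mm and w√2 ≈ 928.8 mm → J0 = 657 × 929 mm.
J1: ⌊929/2⌋ × 657 = 464 × 657 mm
J2: ⌊657/2⌋ × 464 = 328 × 464 mm
J3: ⌊464/2⌋ × 328 = 232 × 328 mm
J4: ⌊328/2⌋ × 232 = 164 × 232 mm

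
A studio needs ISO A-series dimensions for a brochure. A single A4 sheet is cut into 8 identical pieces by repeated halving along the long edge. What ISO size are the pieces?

8 = 2^3, so 3 halving steps.
A4 → A5 → … → A7 after 3 steps.

A7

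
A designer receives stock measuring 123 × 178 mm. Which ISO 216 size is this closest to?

B6 (125 × 176 mm)

Aspect ratio 178/123 ≈ 1.447 (ISO target is √2 ≈ 1.414).
In the B-series (B0 = 1000 × 1414 mm): B6 = 125 × 176 mm.
Off by 4 mm total — nearest standard size.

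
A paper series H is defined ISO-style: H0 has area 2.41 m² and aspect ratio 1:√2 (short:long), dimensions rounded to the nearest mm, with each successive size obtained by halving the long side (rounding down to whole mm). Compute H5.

Let H0's short side be w mm. w · w√2 = 2.41 m² = 2,410,000 mm², so w ≈ 1305.4 mm and w√2 ≈ 1846.1 mm → H0 = 1305 × 1846 mm.
H1: ⌊1846/2⌋ × 1305 = 923 × 1305 mm
H2: ⌊1305/2⌋ × 923 = 652 × 923 mm
H3: ⌊923/2⌋ × 652 = 461 × 652 mm
H4: ⌊652/2⌋ × 461 = 326 × 461 mm
H5: ⌊461/2⌋ × 326 = 230 × 326 mm

230 × 326 mm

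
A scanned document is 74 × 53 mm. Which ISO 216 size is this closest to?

Aspect ratio 74/53 ≈ 1.396 (ISO target is √2 ≈ 1.414).
In the A-series (A0 area = 1 m²): A8 = 52 × 74 mm.
Off by 1 mm total — nearest standard size.

A8 (52 × 74 mm)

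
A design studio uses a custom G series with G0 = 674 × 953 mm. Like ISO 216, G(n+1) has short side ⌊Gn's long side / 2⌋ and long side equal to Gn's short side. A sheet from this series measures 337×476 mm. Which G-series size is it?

G0: 674 × 953 mm
G1: 476 × 674 mm
G2: 337 × 476 mm
G3: 238 × 337 mm
→ matches G2.

G2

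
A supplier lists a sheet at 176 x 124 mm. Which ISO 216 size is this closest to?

B6 (125 × 176 mm)

Aspect ratio 176/124 ≈ 1.419 — close to the ISO √2 ≈ 1.414.
In the B-series (B0 = 1000 × 1414 mm): B6 = 125 × 176 mm.
Off by 1 mm total — nearest standard size.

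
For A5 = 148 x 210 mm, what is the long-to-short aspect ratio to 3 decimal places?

1.419

210 / 148 = 1.419
ISO 216 targets √2 ≈ 1.414; the +0.005 deviation is from mm rounding.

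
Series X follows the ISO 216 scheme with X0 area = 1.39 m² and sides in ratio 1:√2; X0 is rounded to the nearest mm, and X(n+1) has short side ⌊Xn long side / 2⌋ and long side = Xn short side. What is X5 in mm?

175 × 247 mm

Let X0's short side be w mm. w · w√2 = 1.39 m² = 1,390,000 mm², so w ≈ 991.4 mm and w√2 ≈ 1402.1 mm → X0 = 991 × 1402 mm.
X1: ⌊1402/2⌋ × 991 = 701 × 991 mm
X2: ⌊991/2⌋ × 701 = 495 × 701 mm
X3: ⌊701/2⌋ × 495 = 350 × 495 mm
X4: ⌊495/2⌋ × 350 = 247 × 350 mm
X5: ⌊350/2⌋ × 247 = 175 × 247 mm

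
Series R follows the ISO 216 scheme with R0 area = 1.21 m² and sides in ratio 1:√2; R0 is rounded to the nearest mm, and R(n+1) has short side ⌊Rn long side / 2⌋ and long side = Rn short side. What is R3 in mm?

327 × 462 mm

Let R0's short side be w mm. w · w√2 = 1.21 m² = 1,210,000 mm², so w ≈ 925.0 mm and w√2 ≈ 1308.1 mm → R0 = 925 × 1308 mm.
R1: ⌊1308/2⌋ × 925 = 654 × 925 mm
R2: ⌊925/2⌋ × 654 = 462 × 654 mm
R3: ⌊654/2⌋ × 462 = 327 × 462 mm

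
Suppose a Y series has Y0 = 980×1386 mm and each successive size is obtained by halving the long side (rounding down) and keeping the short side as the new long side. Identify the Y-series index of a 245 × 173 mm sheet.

Y0: 980 × 1386 mm
Y1: 693 × 980 mm
Y2: 490 × 693 mm
Y3: 346 × 490 mm
Y4: 245 × 346 mm
Y5: 173 × 245 mm
Y6: 122 × 173 mm
→ matches Y5.

Y5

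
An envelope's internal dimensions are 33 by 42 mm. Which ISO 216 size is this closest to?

Aspect ratio 42/33 ≈ 1.273 (ISO target is √2 ≈ 1.414).
In the B-series (B0 = 1000 × 1414 mm): B10 = 31 × 44 mm.
Off by 4 mm total — nearest standard size.

B10 (31 × 44 mm)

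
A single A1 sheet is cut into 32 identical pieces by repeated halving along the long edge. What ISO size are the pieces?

A6

32 = 2^5, so 5 halving steps.
A1 → A2 → … → A6 after 5 steps.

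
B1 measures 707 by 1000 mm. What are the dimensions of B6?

B2: ⌊1000/2⌋ × 707 = 500 × 707 mm
B3: ⌊707/2⌋ × 500 = 353 × 500 mm
B4: ⌊500/2⌋ × 353 = 250 × 353 mm
B5: ⌊353/2⌋ × 250 = 176 × 250 mm
B6: ⌊250/2⌋ × 176 = 125 × 176 mm

125 × 176 mm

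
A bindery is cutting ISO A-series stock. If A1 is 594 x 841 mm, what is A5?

A2: ⌊841/2⌋ × 594 = 420 × 594 mm
A3: ⌊594/2⌋ × 420 = 297 × 420 mm
A4: ⌊420/2⌋ × 297 = 210 × 297 mm
A5: ⌊297/2⌋ × 210 = 148 × 210 mm

148 × 210 mm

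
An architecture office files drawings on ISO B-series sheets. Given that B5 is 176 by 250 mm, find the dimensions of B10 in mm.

31 × 44 mm

B6: ⌊250/2⌋ × 176 = 125 × 176 mm
B7: ⌊176/2⌋ × 125 = 88 × 125 mm
B8: ⌊125/2⌋ × 88 = 62 × 88 mm
B9: ⌊88/2⌋ × 62 = 44 × 62 mm
B10: ⌊62/2⌋ × 44 = 31 × 44 mm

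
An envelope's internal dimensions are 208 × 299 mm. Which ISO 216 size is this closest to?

A4 (210 × 297 mm)

Aspect ratio 299/208 ≈ 1.438 (ISO target is √2 ≈ 1.414).
In the A-series (A0 area = 1 m²): A4 = 210 × 297 mm.
Off by 4 mm total — nearest standard size.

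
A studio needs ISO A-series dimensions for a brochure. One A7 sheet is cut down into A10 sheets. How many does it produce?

Each ISO step halves the sheet: 1 × A7 → 2 × A8 → 4 × A9 → 8 × A10
From A7 to A10 is 3 halving steps: 2^3 = 8.

8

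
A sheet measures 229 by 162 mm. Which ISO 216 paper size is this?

C5 (162 × 229 mm)

Aspect ratio 229/162 ≈ 1.414 — close to the ISO √2 ≈ 1.414.
In the C-series (envelope sizes, between A and B): C5 = 162 × 229 mm.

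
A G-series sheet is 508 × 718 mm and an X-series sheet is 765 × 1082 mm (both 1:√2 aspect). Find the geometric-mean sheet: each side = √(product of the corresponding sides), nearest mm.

623 × 881 mm

Short side: √(508 · 765) = √388620 ≈ 623.4 → 623 mm
Long side: √(718 · 1082) = √776876 ≈ 881.4 → 881 mm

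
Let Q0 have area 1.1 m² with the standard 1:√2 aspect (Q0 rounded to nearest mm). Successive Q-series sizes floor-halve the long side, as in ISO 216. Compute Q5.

Let Q0's short side be w mm. w · w√2 = 1.1 m² = 1,100,000 mm², so w ≈ 881.9 mm and w√2 ≈ 1247.3 mm → Q0 = 882 × 1247 mm.
Q1: ⌊1247/2⌋ × 882 = 623 × 882 mm
Q2: ⌊882/2⌋ × 623 = 441 × 623 mm
Q3: ⌊623/2⌋ × 441 = 311 × 441 mm
Q4: ⌊441/2⌋ × 311 = 220 × 311 mm
Q5: ⌊311/2⌋ × 220 = 155 × 220 mm

155 × 220 mm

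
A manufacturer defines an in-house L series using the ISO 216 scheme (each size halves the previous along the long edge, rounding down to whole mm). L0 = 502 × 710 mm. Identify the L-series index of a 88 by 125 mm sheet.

L5

L0: 502 × 710 mm
L1: 355 × 502 mm
L2: 251 × 355 mm
L3: 177 × 251 mm
L4: 125 × 177 mm
L5: 88 × 125 mm
L6: 62 × 88 mm
→ matches L5.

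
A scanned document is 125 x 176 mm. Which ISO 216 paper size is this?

B6 (125 × 176 mm)

Aspect ratio 176/125 ≈ 1.408 — close to the ISO √2 ≈ 1.414.
In the B-series (B0 = 1000 × 1414 mm): B6 = 125 × 176 mm.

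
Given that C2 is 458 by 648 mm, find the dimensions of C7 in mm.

81 × 114 mm

C3: ⌊648/2⌋ × 458 = 324 × 458 mm
C4: ⌊458/2⌋ × 324 = 229 × 324 mm
C5: ⌊324/2⌋ × 229 = 162 × 229 mm
C6: ⌊229/2⌋ × 162 = 114 × 162 mm
C7: ⌊162/2⌋ × 114 = 81 × 114 mm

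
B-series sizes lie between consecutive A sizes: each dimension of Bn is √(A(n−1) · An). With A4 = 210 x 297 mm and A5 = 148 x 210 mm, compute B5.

Short side: √(210 · 148) = √31080 ≈ 176.3 → 176 mm
Long side: √(297 · 210) = √62370 ≈ 249.7 → 250 mm

176 × 250 mm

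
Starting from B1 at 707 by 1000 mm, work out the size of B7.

88 × 125 mm

B2: ⌊1000/2⌋ × 707 = 500 × 707 mm
B3: ⌊707/2⌋ × 500 = 353 × 500 mm
B4: ⌊500/2⌋ × 353 = 250 × 353 mm
B5: ⌊353/2⌋ × 250 = 176 × 250 mm
B6: ⌊250/2⌋ × 176 = 125 × 176 mm
B7: ⌊176/2⌋ × 125 = 88 × 125 mm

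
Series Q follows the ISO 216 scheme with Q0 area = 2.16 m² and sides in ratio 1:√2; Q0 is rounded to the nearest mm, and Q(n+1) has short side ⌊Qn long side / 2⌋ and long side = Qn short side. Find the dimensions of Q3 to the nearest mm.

Let Q0's short side be w mm. w · w√2 = 2.16 m² = 2,160,000 mm², so w ≈ 1235.9 mm and w√2 ≈ 1747.8 mm → Q0 = 1236 × 1748 mm.
Q1: ⌊1748/2⌋ × 1236 = 874 × 1236 mm
Q2: ⌊1236/2⌋ × 874 = 618 × 874 mm
Q3: ⌊874/2⌋ × 618 = 437 × 618 mm

437 × 618 mm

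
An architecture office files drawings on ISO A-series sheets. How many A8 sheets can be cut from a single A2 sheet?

64

A2 = 420 × 594 mm; A8 = 52 × 74 mm.
Each halving step doubles the count; 6 steps from A2 to A8.
2^6 = 64.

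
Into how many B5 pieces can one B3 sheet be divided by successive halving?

4

Each ISO step halves the sheet: 1 × B3 → 2 × B4 → 4 × B5
From B3 to B5 is 2 halving steps: 2^2 = 4.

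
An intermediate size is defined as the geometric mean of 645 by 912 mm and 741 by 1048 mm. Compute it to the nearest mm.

Short side: √(645 · 741) = √477945 ≈ 691.3 → 691 mm
Long side: √(912 · 1048) = √955776 ≈ 977.6 → 978 mm

691 × 978 mm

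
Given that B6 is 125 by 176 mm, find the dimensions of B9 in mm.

44 × 62 mm

B7: ⌊176/2⌋ × 125 = 88 × 125 mm
B8: ⌊125/2⌋ × 88 = 62 × 88 mm
B9: ⌊88/2⌋ × 62 = 44 × 62 mm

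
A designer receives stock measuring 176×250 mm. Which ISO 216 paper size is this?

B5 (176 × 250 mm)

Aspect ratio 250/176 ≈ 1.420 — close to the ISO √2 ≈ 1.414.
In the B-series (B0 = 1000 × 1414 mm): B5 = 176 × 250 mm.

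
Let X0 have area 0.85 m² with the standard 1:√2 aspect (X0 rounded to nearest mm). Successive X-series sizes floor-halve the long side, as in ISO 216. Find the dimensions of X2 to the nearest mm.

387 × 548 mm

Let X0's short side be w mm. w · w√2 = 0.85 m² = 850,000 mm², so w ≈ 775.3 mm and w√2 ≈ 1096.4 mm → X0 = 775 × 1096 mm.
X1: ⌊1096/2⌋ × 775 = 548 × 775 mm
X2: ⌊775/2⌋ × 548 = 387 × 548 mm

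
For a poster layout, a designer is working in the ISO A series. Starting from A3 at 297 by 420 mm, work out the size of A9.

A4: ⌊420/2⌋ × 297 = 210 × 297 mm
A5: ⌊297/2⌋ × 210 = 148 × 210 mm
A6: ⌊210/2⌋ × 148 = 105 × 148 mm
A7: ⌊148/2⌋ × 105 = 74 × 105 mm
A8: ⌊105/2⌋ × 74 = 52 × 74 mm
A9: ⌊74/2⌋ × 52 = 37 × 52 mm

37 × 52 mm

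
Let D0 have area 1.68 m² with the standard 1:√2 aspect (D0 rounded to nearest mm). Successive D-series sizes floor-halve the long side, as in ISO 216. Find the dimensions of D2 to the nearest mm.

Let D0's short side be w mm. w · w√2 = 1.68 m² = 1,680,000 mm², so w ≈ 1089.9 mm and w√2 ≈ 1541.4 mm → D0 = 1090 × 1541 mm.
D1: ⌊1541/2⌋ × 1090 = 770 × 1090 mm
D2: ⌊1090/2⌋ × 770 = 545 × 770 mm

545 × 770 mm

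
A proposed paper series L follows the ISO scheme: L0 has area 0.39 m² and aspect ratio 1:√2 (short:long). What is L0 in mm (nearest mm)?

Let the short side be w mm. Then w · w√2 = 0.39 m² = 390,000 mm².
w² = 390,000/√2, so w ≈ 525.1 mm; long side = w√2 ≈ 742.7 mm.

525 × 743 mm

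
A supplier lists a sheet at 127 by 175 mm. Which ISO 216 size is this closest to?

B6 (125 × 176 mm)

Aspect ratio 175/127 ≈ 1.378 (ISO target is √2 ≈ 1.414).
In the B-series (B0 = 1000 × 1414 mm): B6 = 125 × 176 mm.
Off by 3 mm total — nearest standard size.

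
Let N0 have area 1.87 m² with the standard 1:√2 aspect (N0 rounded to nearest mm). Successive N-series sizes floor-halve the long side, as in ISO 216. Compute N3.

406 × 575 mm

Let N0's short side be w mm. w · w√2 = 1.87 m² = 1,870,000 mm², so w ≈ 1149.9 mm and w√2 ≈ 1626.2 mm → N0 = 1150 × 1626 mm.
N1: ⌊1626/2⌋ × 1150 = 813 × 1150 mm
N2: ⌊1150/2⌋ × 813 = 575 × 813 mm
N3: ⌊813/2⌋ × 575 = 406 × 575 mm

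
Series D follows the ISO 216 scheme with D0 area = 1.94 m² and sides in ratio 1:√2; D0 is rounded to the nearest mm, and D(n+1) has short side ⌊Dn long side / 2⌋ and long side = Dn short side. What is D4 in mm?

292 × 414 mm

Let D0's short side be w mm. w · w√2 = 1.94 m² = 1,940,000 mm², so w ≈ 1171.2 mm and w√2 ≈ 1656.4 mm → D0 = 1171 × 1656 mm.
D1: ⌊1656/2⌋ × 1171 = 828 × 1171 mm
D2: ⌊1171/2⌋ × 828 = 585 × 828 mm
D3: ⌊828/2⌋ × 585 = 414 × 585 mm
D4: ⌊585/2⌋ × 414 = 292 × 414 mm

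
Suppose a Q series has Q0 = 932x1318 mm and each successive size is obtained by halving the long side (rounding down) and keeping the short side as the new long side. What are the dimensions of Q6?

116 × 164 mm

Q1: ⌊1318/2⌋ × 932 = 659 × 932 mm
Q2: ⌊932/2⌋ × 659 = 466 × 659 mm
Q3: ⌊659/2⌋ × 466 = 329 × 466 mm
Q4: ⌊466/2⌋ × 329 = 233 × 329 mm
Q5: ⌊329/2⌋ × 233 = 164 × 233 mm
Q6: ⌊233/2⌋ × 164 = 116 × 164 mm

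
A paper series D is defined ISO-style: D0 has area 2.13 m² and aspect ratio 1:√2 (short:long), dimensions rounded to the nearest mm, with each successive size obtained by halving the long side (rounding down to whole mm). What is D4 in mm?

Let D0's short side be w mm. w · w√2 = 2.13 m² = 2,130,000 mm², so w ≈ 1227.2 mm and w√2 ≈ 1735.6 mm → D0 = 1227 × 1736 mm.
D1: ⌊1736/2⌋ × 1227 = 868 × 1227 mm
D2: ⌊1227/2⌋ × 868 = 613 × 868 mm
D3: ⌊868/2⌋ × 613 = 434 × 613 mm
D4: ⌊613/2⌋ × 434 = 306 × 434 mm

306 × 434 mm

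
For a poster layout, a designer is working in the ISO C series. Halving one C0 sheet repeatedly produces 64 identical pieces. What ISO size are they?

C6

64 = 2^6, so 6 halving steps.
C0 → C1 → … → C6 after 6 steps.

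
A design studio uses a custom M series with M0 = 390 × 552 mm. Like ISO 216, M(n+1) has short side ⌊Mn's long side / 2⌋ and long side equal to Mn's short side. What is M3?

138 × 195 mm

M1: ⌊552/2⌋ × 390 = 276 × 390 mm
M2: ⌊390/2⌋ × 276 = 195 × 276 mm
M3: ⌊276/2⌋ × 195 = 138 × 195 mm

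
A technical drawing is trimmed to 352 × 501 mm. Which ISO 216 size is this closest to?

B3 (353 × 500 mm)

Aspect ratio 501/352 ≈ 1.423 — close to the ISO √2 ≈ 1.414.
In the B-series (B0 = 1000 × 1414 mm): B3 = 353 × 500 mm.
Off by 2 mm total — nearest standard size.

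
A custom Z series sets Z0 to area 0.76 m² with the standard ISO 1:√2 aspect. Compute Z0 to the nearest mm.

Let the short side be w mm. Then w · w√2 = 0.76 m² = 760,000 mm².
w² = 760,000/√2, so w ≈ 733.1 mm; long side = w√2 ≈ 1036.7 mm.

733 × 1037 mm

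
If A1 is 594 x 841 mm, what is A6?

105 × 148 mm

A2: ⌊841/2⌋ × 594 = 420 × 594 mm
A3: ⌊594/2⌋ × 420 = 297 × 420 mm
A4: ⌊420/2⌋ × 297 = 210 × 297 mm
A5: ⌊297/2⌋ × 210 = 148 × 210 mm
A6: ⌊210/2⌋ × 148 = 105 × 148 mm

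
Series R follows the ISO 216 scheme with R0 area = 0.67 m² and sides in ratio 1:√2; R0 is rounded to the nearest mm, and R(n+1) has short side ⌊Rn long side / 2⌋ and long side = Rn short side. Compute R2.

344 × 486 mm

Let R0's short side be w mm. w · w√2 = 0.67 m² = 670,000 mm², so w ≈ 688.3 mm and w√2 ≈ 973.4 mm → R0 = 688 × 973 mm.
R1: ⌊973/2⌋ × 688 = 486 × 688 mm
R2: ⌊688/2⌋ × 486 = 344 × 486 mm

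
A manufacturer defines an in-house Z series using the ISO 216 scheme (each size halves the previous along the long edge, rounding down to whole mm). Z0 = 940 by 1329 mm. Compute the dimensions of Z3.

332 × 470 mm

Z1: ⌊1329/2⌋ × 940 = 664 × 940 mm
Z2: ⌊940/2⌋ × 664 = 470 × 664 mm
Z3: ⌊664/2⌋ × 470 = 332 × 470 mm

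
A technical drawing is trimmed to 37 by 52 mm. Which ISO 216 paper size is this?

Aspect ratio 52/37 ≈ 1.405 — close to the ISO √2 ≈ 1.414.
In the A-series (A0 area = 1 m²): A9 = 37 × 52 mm.

A9 (37 × 52 mm)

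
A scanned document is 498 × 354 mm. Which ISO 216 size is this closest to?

Aspect ratio 498/354 ≈ 1.407 — close to the ISO √2 ≈ 1.414.
In the B-series (B0 = 1000 × 1414 mm): B3 = 353 × 500 mm.
Off by 3 mm total — nearest standard size.

B3 (353 × 500 mm)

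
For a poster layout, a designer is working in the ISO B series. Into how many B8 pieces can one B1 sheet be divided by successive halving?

128

Each ISO step halves the sheet: 1 × B1 → 2 × B2 → 4 × B3 → 8 × B4 → …
From B1 to B8 is 7 halving steps: 2^7 = 128.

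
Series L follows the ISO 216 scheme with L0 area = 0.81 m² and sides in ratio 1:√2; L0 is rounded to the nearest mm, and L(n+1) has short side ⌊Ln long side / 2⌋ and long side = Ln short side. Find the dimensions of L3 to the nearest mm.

Let L0's short side be w mm. w · w√2 = 0.81 m² = 810,000 mm², so w ≈ 756.8 mm and w√2 ≈ 1070.3 mm → L0 = 757 × 1070 mm.
L1: ⌊1070/2⌋ × 757 = 535 × 757 mm
L2: ⌊757/2⌋ × 535 = 378 × 535 mm
L3: ⌊535/2⌋ × 378 = 267 × 378 mm

267 × 378 mm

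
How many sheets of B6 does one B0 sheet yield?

B0 = 1000 × 1414 mm; B6 = 125 × 176 mm.
Each halving step doubles the count; 6 steps from B0 to B6.
2^6 = 64.

64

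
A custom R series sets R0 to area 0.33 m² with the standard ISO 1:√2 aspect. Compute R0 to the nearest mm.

Let the short side be w mm. Then w · w√2 = 0.33 m² = 330,000 mm².
w² = 330,000/√2, so w ≈ 483.1 mm; long side = w√2 ≈ 683.1 mm.

483 × 683 mm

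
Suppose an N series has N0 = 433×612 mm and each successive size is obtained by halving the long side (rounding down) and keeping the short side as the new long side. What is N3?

N1: ⌊612/2⌋ × 433 = 306 × 433 mm
N2: ⌊433/2⌋ × 306 = 216 × 306 mm
N3: ⌊306/2⌋ × 216 = 153 × 216 mm

153 × 216 mm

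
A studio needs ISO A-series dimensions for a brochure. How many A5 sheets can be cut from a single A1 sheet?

16

Each ISO step halves the sheet: 1 × A1 → 2 × A2 → 4 × A3 → 8 × A4 → …
From A1 to A5 is 4 halving steps: 2^4 = 16.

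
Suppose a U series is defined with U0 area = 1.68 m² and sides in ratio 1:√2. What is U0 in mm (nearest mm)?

1090 × 1541 mm

Let the short side be w mm. Then w · w√2 = 1.68 m² = 1,680,000 mm².
w² = 1,680,000/√2, so w ≈ 1089.9 mm; long side = w√2 ≈ 1541.4 mm.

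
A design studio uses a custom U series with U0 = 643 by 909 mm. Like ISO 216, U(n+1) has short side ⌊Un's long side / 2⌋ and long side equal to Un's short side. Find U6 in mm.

U1 = 454 × 643 mm (from U0 by 1 halving).
U2: ⌊643/2⌋ × 454 = 321 × 454 mm
U3: ⌊454/2⌋ × 321 = 227 × 321 mm
U4: ⌊321/2⌋ × 227 = 160 × 227 mm
U5: ⌊227/2⌋ × 160 = 113 × 160 mm
U6: ⌊160/2⌋ × 113 = 80 × 113 mm

80 × 113 mm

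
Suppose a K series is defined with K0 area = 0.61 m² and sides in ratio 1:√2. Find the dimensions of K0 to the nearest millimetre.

657 × 929 mm

Let the short side be w mm. Then w · w√2 = 0.61 m² = 610,000 mm².
w² = 610,000/√2, so w ≈ 656.8 mm; long side = w√2 ≈ 928.8 mm.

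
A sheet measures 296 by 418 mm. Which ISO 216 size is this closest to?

Aspect ratio 418/296 ≈ 1.412 — close to the ISO √2 ≈ 1.414.
In the A-series (A0 area = 1 m²): A3 = 297 × 420 mm.
Off by 3 mm total — nearest standard size.

A3 (297 × 420 mm)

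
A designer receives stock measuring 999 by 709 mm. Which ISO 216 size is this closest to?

B1 (707 × 1000 mm)

Aspect ratio 999/709 ≈ 1.409 — close to the ISO √2 ≈ 1.414.
In the B-series (B0 = 1000 × 1414 mm): B1 = 707 × 1000 mm.
Off by 3 mm total — nearest standard size.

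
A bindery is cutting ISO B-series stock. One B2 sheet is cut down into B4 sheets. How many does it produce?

B2 = 500 × 707 mm; B4 = 250 × 353 mm.
Each halving step doubles the count; 2 steps from B2 to B4.
2^2 = 4.

4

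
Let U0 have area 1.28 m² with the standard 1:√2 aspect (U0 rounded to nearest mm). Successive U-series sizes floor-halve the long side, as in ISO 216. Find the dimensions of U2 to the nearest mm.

475 × 672 mm

Let U0's short side be w mm. w · w√2 = 1.28 m² = 1,280,000 mm², so w ≈ 951.4 mm and w√2 ≈ 1345.4 mm → U0 = 951 × 1345 mm.
U1: ⌊1345/2⌋ × 951 = 672 × 951 mm
U2: ⌊951/2⌋ × 672 = 475 × 672 mm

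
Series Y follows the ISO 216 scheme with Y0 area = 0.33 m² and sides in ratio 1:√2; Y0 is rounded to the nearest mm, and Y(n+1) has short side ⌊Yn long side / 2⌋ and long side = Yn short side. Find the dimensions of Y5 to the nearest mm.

85 × 120 mm

Let Y0's short side be w mm. w · w√2 = 0.33 m² = 330,000 mm², so w ≈ 483.1 mm and w√2 ≈ 683.1 mm → Y0 = 483 × 683 mm.
Y1: ⌊683/2⌋ × 483 = 341 × 483 mm
Y2: ⌊483/2⌋ × 341 = 241 × 341 mm
Y3: ⌊341/2⌋ × 241 = 170 × 241 mm
Y4: ⌊241/2⌋ × 170 = 120 × 170 mm
Y5: ⌊170/2⌋ × 120 = 85 × 120 mm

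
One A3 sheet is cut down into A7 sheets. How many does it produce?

16

Each ISO step halves the sheet: 1 × A3 → 2 × A4 → 4 × A5 → 8 × A6 → …
From A3 to A7 is 4 halving steps: 2^4 = 16.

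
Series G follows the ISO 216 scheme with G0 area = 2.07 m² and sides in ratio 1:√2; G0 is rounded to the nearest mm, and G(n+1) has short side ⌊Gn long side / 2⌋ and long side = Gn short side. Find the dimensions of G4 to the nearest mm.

Let G0's short side be w mm. w · w√2 = 2.07 m² = 2,070,000 mm², so w ≈ 1209.8 mm and w√2 ≈ 1711.0 mm → G0 = 1210 × 1711 mm.
G1: ⌊1711/2⌋ × 1210 = 855 × 1210 mm
G2: ⌊1210/2⌋ × 855 = 605 × 855 mm
G3: ⌊855/2⌋ × 605 = 427 × 605 mm
G4: ⌊605/2⌋ × 427 = 302 × 427 mm

302 × 427 mm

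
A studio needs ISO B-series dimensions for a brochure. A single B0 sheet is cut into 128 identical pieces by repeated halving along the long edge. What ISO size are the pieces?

B7

128 = 2^7, so 7 halving steps.
B0 → B1 → … → B7 after 7 steps.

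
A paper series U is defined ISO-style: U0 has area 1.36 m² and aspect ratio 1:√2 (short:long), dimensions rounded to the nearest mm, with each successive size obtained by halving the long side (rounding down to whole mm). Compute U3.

346 × 490 mm

Let U0's short side be w mm. w · w√2 = 1.36 m² = 1,360,000 mm², so w ≈ 980.6 mm and w√2 ≈ 1386.8 mm → U0 = 981 × 1387 mm.
U1: ⌊1387/2⌋ × 981 = 693 × 981 mm
U2: ⌊981/2⌋ × 693 = 490 × 693 mm
U3: ⌊693/2⌋ × 490 = 346 × 490 mm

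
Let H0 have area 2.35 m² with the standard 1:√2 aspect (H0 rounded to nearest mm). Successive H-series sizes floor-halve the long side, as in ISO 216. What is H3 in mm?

455 × 644 mm

Let H0's short side be w mm. w · w√2 = 2.35 m² = 2,350,000 mm², so w ≈ 1289.1 mm and w√2 ≈ 1823.0 mm → H0 = 1289 × 1823 mm.
H1: ⌊1823/2⌋ × 1289 = 911 × 1289 mm
H2: ⌊1289/2⌋ × 911 = 644 × 911 mm
H3: ⌊911/2⌋ × 644 = 455 × 644 mm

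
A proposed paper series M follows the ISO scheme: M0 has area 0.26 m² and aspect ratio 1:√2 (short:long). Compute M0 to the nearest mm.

429 × 606 mm

Let the short side be w mm. Then w · w√2 = 0.26 m² = 260,000 mm².
w² = 260,000/√2, so w ≈ 428.8 mm; long side = w√2 ≈ 606.4 mm.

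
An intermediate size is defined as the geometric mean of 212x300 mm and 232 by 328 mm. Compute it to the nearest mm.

Short side: √(212 · 232) = √49184 ≈ 221.8 → 222 mm
Long side: √(300 · 328) = √98400 ≈ 313.7 → 314 mm

222 × 314 mm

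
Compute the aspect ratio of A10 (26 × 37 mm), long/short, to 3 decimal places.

1.423

37 / 26 = 1.423
ISO 216 targets √2 ≈ 1.414; the +0.009 deviation is from mm rounding.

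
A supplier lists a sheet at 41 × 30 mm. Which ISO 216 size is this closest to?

Aspect ratio 41/30 ≈ 1.367 (ISO target is √2 ≈ 1.414).
In the C-series (envelope sizes, between A and B): C10 = 28 × 40 mm.
Off by 3 mm total — nearest standard size.

C10 (28 × 40 mm)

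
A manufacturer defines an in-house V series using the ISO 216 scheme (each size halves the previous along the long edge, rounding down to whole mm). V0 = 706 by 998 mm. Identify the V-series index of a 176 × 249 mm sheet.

V4

V0: 706 × 998 mm
V1: 499 × 706 mm
V2: 353 × 499 mm
V3: 249 × 353 mm
V4: 176 × 249 mm
V5: 124 × 176 mm
→ matches V4.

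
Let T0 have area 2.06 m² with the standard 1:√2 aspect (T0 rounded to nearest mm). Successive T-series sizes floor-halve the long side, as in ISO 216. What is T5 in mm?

Let T0's short side be w mm. w · w√2 = 2.06 m² = 2,060,000 mm², so w ≈ 1206.9 mm and w√2 ≈ 1706.8 mm → T0 = 1207 × 1707 mm.
T1: ⌊1707/2⌋ × 1207 = 853 × 1207 mm
T2: ⌊1207/2⌋ × 853 = 603 × 853 mm
T3: ⌊853/2⌋ × 603 = 426 × 603 mm
T4: ⌊603/2⌋ × 426 = 301 × 426 mm
T5: ⌊426/2⌋ × 301 = 213 × 301 mm

213 × 301 mm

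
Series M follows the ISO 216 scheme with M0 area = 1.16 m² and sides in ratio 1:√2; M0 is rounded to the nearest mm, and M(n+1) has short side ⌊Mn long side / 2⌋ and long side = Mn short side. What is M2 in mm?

Let M0's short side be w mm. w · w√2 = 1.16 m² = 1,160,000 mm², so w ≈ 905.7 mm and w√2 ≈ 1280.8 mm → M0 = 906 × 1281 mm.
M1: ⌊1281/2⌋ × 906 = 640 × 906 mm
M2: ⌊906/2⌋ × 640 = 453 × 640 mm

453 × 640 mm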